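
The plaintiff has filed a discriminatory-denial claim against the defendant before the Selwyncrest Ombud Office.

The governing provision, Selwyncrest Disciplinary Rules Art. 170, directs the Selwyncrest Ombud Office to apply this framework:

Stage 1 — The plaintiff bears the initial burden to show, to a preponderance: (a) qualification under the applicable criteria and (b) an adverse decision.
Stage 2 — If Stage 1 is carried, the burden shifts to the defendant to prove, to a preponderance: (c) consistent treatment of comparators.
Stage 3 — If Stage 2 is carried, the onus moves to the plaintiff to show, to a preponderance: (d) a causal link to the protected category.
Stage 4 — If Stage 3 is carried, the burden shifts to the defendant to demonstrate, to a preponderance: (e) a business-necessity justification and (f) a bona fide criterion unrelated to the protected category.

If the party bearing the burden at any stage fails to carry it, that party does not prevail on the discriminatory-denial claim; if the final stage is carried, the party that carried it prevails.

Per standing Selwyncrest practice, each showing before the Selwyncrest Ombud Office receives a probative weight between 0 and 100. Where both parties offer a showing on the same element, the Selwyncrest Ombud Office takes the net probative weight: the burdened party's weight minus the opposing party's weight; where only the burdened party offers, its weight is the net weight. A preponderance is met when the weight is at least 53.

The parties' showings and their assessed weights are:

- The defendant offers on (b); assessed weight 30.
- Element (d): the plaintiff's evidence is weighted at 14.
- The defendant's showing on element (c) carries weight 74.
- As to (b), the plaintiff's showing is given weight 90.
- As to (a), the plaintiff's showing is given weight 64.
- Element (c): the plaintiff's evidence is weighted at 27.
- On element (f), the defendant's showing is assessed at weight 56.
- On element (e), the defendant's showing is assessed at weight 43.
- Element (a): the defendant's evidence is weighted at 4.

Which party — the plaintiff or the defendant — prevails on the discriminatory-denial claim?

plaintiff

Stage 1 — burden on plaintiff; standard: a preponderance (weight is at least 53).
    (a): 64 − 4 = 60 ≥ 53 [met]
    (b): 90 − 30 = 60 ≥ 53 [met]
  Stage 1 carried; the burden shifts to the defendant.
Stage 2 — burden on defendant; standard: a preponderance (weight is at least 53).
    (c): 74 − 27 = 47 < 53 [not met]
  Stage 2 not carried; the defendant fails its burden.
The plaintiff prevails.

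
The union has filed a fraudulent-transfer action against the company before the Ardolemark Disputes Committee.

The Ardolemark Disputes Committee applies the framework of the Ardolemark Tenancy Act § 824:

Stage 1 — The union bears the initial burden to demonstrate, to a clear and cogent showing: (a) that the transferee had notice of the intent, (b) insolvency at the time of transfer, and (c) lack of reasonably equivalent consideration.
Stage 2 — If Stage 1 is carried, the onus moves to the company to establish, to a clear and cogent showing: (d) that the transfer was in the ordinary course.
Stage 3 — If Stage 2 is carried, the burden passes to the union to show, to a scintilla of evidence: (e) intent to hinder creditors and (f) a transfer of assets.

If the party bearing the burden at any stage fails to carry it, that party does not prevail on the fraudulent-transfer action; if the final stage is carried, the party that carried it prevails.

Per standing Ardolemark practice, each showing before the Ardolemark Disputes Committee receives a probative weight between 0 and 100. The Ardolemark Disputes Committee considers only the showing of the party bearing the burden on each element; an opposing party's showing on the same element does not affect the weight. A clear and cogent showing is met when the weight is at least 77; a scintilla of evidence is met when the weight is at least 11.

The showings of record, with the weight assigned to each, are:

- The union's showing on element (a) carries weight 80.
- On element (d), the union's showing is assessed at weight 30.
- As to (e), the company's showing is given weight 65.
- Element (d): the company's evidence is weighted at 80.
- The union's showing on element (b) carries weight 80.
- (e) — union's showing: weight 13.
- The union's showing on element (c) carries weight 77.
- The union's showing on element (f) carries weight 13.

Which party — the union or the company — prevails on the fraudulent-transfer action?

union

At Stage 1 the union must meet a clear and cogent showing (weight is at least 77): on (a) the weight is 80, which does reach 77, so (a) meets the standard; on (b) the weight is 80, ≥ 77, so (b) meets the standard; on (c) the weight is 77, which does reach 77, so (c) meets the standard.
  The union carries Stage 1; the company now bears the burden.
At Stage 2 the company must meet a clear and cogent showing (weight is at least 77): on (d) the weight is 80 (the union's 30 is given no effect), ≥ 77, so (d) meets the standard.
  Stage 2 carried; the burden shifts to the union.
At Stage 3 the union must meet a scintilla of evidence (weight is at least 11): on (e) the weight is 13 (the company's 65 is given no effect), which does reach 11, so (e) meets the standard; on (f) the weight is 13, ≥ 11, so (f) meets the standard.
  All elements met at the final stage.
Every stage carried; the union prevails.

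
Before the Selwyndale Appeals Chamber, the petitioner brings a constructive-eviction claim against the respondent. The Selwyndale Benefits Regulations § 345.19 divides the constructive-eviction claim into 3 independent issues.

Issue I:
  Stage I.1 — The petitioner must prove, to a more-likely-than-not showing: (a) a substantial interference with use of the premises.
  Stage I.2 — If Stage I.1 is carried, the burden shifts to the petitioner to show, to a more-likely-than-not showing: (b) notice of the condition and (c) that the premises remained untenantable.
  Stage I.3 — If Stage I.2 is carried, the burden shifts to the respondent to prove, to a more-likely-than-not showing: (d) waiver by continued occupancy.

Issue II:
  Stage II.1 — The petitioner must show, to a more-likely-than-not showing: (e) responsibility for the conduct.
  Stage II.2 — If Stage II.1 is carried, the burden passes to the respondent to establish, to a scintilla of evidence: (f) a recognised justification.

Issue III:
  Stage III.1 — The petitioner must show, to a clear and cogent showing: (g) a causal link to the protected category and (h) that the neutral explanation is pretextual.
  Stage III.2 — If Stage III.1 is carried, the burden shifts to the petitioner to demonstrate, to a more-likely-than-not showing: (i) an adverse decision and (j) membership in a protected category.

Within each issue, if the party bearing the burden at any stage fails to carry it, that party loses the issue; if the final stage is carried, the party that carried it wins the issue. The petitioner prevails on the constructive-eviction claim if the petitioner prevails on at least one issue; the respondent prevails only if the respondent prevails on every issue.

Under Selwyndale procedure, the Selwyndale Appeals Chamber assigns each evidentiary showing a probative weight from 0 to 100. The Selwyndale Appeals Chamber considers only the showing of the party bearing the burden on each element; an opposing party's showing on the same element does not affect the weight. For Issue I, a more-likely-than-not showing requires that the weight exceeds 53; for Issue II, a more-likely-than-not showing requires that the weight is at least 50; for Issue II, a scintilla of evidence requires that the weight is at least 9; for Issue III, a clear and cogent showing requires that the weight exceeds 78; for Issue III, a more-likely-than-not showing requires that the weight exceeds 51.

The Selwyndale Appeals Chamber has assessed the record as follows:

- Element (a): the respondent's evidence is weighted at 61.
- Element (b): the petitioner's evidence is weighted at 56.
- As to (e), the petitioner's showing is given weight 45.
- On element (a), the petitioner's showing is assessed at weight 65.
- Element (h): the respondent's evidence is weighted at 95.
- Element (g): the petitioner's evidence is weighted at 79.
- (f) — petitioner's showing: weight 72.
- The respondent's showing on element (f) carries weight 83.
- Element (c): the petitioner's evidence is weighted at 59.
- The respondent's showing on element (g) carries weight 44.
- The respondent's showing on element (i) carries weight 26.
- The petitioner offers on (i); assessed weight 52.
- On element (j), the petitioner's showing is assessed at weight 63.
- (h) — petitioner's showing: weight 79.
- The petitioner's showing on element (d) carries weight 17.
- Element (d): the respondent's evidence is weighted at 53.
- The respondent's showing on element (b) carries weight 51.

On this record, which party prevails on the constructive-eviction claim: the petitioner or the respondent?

— Issue I —
Stage I.1 (petitioner, a more-likely-than-not showing, weight exceeds 53): (a) 65 (respondent's 61 disregarded) > 53 — meets.
  Stage I.1 carried; the burden remains with the petitioner.
Stage I.2 (petitioner, a more-likely-than-not showing, weight exceeds 53): (b) 56 (respondent's 51 disregarded) > 53 — meets; (c) 59 > 53 — meets.
  Stage I.2 is satisfied; the onus moves to the respondent.
Stage I.3 (respondent, a more-likely-than-not showing, weight exceeds 53): (d) 53 (petitioner's 17 disregarded) ≤ 53 — fails.
  Not every element is met, so the respondent fails to carry Stage I.3.
So the petitioner prevails on this issue.
— Issue II —
At Stage II.1 the petitioner must meet a more-likely-than-not showing (weight is at least 50): on (e) the weight is 45, which does not reach 50, so (e) does not meet the standard.
  Not every element is met, so the petitioner fails to carry Stage II.1.
The respondent prevails on this issue.
— Issue III —
Stage III.1 (petitioner, a clear and cogent showing, weight exceeds 78): (g) 79 (respondent's 44 disregarded) > 78 — meets; (h) 79 (respondent's 95 disregarded) > 78 — meets.
  Stage III.1 carried; the burden remains with the petitioner.
Stage III.2 (petitioner, a more-likely-than-not showing, weight exceeds 51): (i) 52 (respondent's 26 disregarded) > 51 — meets; (j) 63 > 51 — meets.
  The petitioner carries the last stage.
All stages carried — the petitioner prevails on this issue.
Per-issue: Issue I → petitioner; Issue II → respondent; Issue III → petitioner. The petitioner must prevail on at least one issue; overall, the petitioner prevails.

petitioner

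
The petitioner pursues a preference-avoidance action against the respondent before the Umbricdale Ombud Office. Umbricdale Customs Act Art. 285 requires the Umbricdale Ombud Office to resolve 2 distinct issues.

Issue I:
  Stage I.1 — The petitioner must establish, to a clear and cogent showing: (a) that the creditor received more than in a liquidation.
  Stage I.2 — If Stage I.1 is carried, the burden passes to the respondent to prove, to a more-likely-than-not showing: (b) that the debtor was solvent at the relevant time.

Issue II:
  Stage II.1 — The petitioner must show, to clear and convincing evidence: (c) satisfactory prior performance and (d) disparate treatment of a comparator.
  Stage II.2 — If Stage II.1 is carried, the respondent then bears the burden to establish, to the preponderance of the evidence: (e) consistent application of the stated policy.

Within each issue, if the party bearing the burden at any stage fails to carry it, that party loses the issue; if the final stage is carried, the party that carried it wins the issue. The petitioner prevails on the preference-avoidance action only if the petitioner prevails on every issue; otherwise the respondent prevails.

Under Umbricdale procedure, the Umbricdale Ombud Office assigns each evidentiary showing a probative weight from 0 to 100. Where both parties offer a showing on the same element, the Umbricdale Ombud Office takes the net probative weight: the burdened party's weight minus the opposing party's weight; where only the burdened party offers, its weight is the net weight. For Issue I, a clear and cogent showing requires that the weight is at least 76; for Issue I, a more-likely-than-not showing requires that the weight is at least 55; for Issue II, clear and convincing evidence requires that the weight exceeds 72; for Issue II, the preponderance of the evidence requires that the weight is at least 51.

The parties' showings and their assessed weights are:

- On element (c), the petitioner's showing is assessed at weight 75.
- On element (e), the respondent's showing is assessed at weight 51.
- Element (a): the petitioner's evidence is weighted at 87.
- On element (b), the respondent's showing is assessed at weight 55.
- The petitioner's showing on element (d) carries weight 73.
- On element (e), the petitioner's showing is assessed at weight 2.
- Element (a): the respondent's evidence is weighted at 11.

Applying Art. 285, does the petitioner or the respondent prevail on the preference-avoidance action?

— Issue I —
At Stage I.1 the petitioner must meet a clear and cogent showing (weight is at least 76): on (a) the weight is 87 less the opposing 11 gives net 76, ≥ 76, so (a) meets the standard.
  Stage I.1 carried; the burden shifts to the respondent.
At Stage I.2 the respondent must meet a more-likely-than-not showing (weight is at least 55): on (b) the weight is 55, which does reach 55, so (b) meets the standard.
  All elements met at the final stage.
Every stage carried; the respondent prevails on this issue.
— Issue II —
Stage II.1 (petitioner, clear and convincing evidence, weight exceeds 72): (c) 75 > 72 — meets; (d) 73 > 72 — meets.
  Stage II.1 is satisfied; the onus moves to the respondent.
Stage II.2 (respondent, the preponderance of the evidence, weight is at least 51): (e) net 51−2=49 < 51 — fails.
  Not every element is met, so the respondent fails to carry Stage II.2.
So the petitioner prevails on this issue.
Per-issue: Issue I → respondent; Issue II → petitioner. The petitioner must prevail on every issue; overall, the respondent prevails.

respondent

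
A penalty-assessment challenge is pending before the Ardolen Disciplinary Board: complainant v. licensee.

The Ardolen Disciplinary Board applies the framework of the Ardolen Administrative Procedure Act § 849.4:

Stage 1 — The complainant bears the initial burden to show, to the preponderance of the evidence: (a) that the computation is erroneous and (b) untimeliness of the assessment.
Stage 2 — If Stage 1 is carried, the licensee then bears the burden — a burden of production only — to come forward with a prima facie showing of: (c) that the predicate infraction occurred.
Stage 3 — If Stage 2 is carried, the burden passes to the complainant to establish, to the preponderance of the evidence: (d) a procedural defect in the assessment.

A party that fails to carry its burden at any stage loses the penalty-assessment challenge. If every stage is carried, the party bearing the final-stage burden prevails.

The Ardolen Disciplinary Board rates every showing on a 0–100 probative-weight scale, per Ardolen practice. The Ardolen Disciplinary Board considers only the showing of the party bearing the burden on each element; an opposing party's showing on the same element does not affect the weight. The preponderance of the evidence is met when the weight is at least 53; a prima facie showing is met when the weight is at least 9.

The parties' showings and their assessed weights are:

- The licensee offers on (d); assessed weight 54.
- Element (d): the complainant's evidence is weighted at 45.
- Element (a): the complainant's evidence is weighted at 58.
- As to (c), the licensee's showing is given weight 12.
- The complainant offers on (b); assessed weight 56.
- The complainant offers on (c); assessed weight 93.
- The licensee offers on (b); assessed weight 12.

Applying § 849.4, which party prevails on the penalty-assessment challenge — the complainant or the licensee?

At Stage 1 the complainant must meet the preponderance of the evidence (weight is at least 53): on (a) the weight is 58, which does reach 53, so (a) meets the standard; on (b) the weight is 56 (the licensee's 12 is given no effect), which does reach 53, so (b) meets the standard.
  All elements met. The burden passes to the licensee.
At Stage 2 the licensee must meet a prima facie showing (weight is at least 9): on (c) the weight is 12 (the complainant's 93 is given no effect), which does reach 9, so (c) meets the standard.
  All elements met. The burden passes to the complainant.
At Stage 3 the complainant must meet the preponderance of the evidence (weight is at least 53): on (d) the weight is 45 (the licensee's 54 is given no effect), which does not reach 53, so (d) does not meet the standard.
  Not every element is met, so the complainant fails to carry Stage 3.
The licensee prevails.

licensee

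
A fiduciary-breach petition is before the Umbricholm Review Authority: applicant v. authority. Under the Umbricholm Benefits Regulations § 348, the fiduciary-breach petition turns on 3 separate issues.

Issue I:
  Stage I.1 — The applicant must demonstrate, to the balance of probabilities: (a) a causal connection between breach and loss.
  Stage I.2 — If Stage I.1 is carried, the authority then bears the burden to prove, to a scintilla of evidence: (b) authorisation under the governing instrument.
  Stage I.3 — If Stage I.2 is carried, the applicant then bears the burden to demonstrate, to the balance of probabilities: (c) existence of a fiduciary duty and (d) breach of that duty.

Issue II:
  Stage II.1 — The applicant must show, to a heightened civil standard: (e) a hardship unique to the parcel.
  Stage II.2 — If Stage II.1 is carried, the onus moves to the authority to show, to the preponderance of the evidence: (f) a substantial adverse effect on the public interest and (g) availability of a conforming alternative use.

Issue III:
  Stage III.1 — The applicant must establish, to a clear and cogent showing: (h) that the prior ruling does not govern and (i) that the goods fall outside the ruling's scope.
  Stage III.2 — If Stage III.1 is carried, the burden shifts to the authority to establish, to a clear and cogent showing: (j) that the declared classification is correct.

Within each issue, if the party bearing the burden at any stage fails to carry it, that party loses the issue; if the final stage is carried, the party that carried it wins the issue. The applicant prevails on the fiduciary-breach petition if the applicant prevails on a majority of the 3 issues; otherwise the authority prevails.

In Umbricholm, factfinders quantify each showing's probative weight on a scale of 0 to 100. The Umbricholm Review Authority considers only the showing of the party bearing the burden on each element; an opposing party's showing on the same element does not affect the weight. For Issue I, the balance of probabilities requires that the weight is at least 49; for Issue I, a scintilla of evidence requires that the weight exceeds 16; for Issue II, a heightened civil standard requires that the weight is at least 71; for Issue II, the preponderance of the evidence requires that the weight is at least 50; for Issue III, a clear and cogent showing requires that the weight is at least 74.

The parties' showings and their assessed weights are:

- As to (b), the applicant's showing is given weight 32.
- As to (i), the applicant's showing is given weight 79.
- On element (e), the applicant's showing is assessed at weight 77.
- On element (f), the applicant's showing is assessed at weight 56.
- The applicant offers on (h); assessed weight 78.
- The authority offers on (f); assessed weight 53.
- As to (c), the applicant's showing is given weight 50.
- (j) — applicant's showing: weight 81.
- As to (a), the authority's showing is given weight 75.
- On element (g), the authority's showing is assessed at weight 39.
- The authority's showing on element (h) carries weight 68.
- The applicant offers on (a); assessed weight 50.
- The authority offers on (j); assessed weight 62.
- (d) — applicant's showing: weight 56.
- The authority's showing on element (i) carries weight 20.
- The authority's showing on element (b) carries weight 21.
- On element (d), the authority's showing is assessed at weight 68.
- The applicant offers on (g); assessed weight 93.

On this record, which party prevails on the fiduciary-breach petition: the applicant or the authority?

applicant

— Issue I —
Stage I.1 (applicant, the balance of probabilities, weight is at least 49): (a) 50 (authority's 75 disregarded) ≥ 49 — meets.
  Stage I.1 carried; the burden shifts to the authority.
Stage I.2 (authority, a scintilla of evidence, weight exceeds 16): (b) 21 (applicant's 32 disregarded) > 16 — meets.
  The authority carries Stage I.2; the applicant now bears the burden.
Stage I.3 (applicant, the balance of probabilities, weight is at least 49): (c) 50 ≥ 49 — meets; (d) 56 (authority's 68 disregarded) ≥ 49 — meets.
  Stage I.3 carried; the final stage is satisfied.
Every stage carried; the applicant prevails on this issue.
— Issue II —
Stage II.1 (applicant, a heightened civil standard, weight is at least 71): (e) 77 ≥ 71 — meets.
  Stage II.1 is satisfied; the onus moves to the authority.
Stage II.2 (authority, the preponderance of the evidence, weight is at least 50): (f) 53 (applicant's 56 disregarded) ≥ 50 — meets; (g) 39 (applicant's 93 disregarded) < 50 — fails.
  Stage II.2 not carried; the authority fails its burden.
The applicant prevails on this issue.
— Issue III —
Stage III.1 (applicant, a clear and cogent showing, weight is at least 74): (h) 78 (authority's 68 disregarded) ≥ 74 — meets; (i) 79 (authority's 20 disregarded) ≥ 74 — meets.
  Stage III.1 is satisfied; the onus moves to the authority.
Stage III.2 (authority, a clear and cogent showing, weight is at least 74): (j) 62 (applicant's 81 disregarded) < 74 — fails.
  Stage III.2 not carried; the authority fails its burden.
The applicant prevails on this issue.
Per-issue: Issue I → applicant; Issue II → applicant; Issue III → applicant. The applicant must prevail on a majority of issues; overall, the applicant prevails.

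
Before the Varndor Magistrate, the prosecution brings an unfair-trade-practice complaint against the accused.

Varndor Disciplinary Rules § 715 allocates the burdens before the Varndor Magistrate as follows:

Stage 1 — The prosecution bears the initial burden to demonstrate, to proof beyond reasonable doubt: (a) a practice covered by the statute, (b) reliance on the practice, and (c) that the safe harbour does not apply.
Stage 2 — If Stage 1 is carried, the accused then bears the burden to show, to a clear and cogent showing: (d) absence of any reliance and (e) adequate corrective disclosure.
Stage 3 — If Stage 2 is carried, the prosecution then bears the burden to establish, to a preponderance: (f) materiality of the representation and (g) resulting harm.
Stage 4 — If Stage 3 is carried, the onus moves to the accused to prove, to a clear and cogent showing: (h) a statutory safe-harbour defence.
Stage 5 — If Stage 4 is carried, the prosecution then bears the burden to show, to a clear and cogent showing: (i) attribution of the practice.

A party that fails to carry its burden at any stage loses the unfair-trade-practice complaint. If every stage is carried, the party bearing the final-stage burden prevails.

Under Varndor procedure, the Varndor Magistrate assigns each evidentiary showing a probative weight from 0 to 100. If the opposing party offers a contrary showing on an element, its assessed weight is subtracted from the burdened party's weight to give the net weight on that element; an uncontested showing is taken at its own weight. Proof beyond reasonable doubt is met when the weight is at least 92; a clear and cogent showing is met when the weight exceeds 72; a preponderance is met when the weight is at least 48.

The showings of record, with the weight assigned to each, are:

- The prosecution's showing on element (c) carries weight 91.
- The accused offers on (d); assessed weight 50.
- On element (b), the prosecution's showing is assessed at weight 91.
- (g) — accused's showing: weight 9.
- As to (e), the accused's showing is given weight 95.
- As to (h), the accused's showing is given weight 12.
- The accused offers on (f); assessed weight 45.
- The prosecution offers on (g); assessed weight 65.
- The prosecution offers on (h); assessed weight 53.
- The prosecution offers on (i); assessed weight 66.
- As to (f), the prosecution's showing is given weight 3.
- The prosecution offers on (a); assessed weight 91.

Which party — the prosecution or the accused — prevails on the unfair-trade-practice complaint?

accused

Stage 1 — burden on prosecution; standard: proof beyond reasonable doubt (weight is at least 92).
    (a): 91 < 92 [not met]
    (b): 91 < 92 [not met]
    (c): 91 < 92 [not met]
  The prosecution does not carry Stage 1.
So the accused prevails.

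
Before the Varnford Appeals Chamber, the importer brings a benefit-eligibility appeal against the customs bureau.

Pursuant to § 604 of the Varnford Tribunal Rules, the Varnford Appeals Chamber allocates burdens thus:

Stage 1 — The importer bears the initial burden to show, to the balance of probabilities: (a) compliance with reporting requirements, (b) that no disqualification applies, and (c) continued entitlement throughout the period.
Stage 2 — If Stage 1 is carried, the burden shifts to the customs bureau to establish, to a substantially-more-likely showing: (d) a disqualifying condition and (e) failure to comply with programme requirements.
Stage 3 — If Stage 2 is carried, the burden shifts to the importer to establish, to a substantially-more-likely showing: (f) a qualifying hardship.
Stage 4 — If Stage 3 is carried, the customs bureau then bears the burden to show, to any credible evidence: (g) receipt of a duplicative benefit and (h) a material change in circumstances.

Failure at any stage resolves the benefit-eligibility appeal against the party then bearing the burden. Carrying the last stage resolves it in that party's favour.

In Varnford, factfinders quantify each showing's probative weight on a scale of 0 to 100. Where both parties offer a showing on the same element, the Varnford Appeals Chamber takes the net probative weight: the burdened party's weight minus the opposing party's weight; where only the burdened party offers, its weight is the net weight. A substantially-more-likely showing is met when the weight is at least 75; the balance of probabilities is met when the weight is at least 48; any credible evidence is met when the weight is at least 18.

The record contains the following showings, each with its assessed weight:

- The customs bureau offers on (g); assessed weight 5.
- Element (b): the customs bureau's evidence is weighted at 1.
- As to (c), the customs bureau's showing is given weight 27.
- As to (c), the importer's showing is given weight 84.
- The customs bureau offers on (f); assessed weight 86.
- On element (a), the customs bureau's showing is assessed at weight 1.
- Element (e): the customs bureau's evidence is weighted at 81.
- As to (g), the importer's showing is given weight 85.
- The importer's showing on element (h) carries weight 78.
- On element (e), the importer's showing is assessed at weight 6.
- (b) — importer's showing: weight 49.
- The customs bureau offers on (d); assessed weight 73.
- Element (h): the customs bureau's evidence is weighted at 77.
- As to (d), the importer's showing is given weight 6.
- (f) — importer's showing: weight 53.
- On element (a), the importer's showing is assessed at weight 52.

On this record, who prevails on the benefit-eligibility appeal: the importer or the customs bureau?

Stage 1 — burden on importer; standard: the balance of probabilities (weight is at least 48).
    (a): 52 − 1 = 51 ≥ 48 [met]
    (b): 49 − 1 = 48 ≥ 48 [met]
    (c): 84 − 27 = 57 ≥ 48 [met]
  Stage 1 carried; the burden shifts to the customs bureau.
Stage 2 — burden on customs bureau; standard: a substantially-more-likely showing (weight is at least 75).
    (d): 73 − 6 = 67 < 75 [not met]
    (e): 81 − 6 = 75 ≥ 75 [met]
  Stage 2 not carried; the customs bureau fails its burden.
So the importer prevails.

importer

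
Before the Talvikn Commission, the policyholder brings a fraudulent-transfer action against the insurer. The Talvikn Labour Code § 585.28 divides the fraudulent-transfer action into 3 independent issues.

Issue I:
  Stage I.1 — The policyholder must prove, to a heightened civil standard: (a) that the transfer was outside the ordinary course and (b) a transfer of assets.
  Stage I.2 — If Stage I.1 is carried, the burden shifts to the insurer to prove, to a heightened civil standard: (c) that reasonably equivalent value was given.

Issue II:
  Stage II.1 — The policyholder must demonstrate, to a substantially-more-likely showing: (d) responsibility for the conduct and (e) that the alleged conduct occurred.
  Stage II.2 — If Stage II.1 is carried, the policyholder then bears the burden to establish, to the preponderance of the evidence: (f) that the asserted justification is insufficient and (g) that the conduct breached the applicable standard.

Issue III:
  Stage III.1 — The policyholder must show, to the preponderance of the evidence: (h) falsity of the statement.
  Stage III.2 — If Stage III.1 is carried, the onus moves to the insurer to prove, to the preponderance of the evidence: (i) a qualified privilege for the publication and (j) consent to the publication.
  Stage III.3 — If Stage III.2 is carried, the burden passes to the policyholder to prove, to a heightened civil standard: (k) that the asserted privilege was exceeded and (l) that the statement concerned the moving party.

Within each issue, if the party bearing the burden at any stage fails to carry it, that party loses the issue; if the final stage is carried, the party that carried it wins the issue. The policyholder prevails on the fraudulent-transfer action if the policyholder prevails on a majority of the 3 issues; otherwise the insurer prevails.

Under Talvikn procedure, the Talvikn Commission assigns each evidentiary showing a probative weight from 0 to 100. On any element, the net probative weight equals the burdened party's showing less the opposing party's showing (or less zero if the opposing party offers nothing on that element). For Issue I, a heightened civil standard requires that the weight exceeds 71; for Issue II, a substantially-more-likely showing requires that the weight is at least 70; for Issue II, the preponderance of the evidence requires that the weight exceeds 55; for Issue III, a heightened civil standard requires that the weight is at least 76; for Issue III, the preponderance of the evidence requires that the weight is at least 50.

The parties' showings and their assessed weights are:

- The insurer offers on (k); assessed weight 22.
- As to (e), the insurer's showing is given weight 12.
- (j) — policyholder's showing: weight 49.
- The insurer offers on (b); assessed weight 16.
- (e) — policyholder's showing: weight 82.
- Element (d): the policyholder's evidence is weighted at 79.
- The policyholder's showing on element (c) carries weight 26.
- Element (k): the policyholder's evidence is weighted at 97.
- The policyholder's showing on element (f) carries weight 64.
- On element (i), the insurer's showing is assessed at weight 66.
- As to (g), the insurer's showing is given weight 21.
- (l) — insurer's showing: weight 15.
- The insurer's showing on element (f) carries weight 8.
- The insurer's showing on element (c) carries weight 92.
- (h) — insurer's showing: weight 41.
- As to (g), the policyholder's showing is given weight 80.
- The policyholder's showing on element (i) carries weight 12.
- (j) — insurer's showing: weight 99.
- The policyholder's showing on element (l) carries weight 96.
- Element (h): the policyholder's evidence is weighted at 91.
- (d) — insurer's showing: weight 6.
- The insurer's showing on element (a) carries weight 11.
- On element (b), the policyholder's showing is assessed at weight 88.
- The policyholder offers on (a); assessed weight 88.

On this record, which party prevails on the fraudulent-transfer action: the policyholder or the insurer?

— Issue I —
Stage I.1 (policyholder, a heightened civil standard, weight exceeds 71): (a) net 88−11=77 > 71 — meets; (b) net 88−16=72 > 71 — meets.
  Stage I.1 carried; the burden shifts to the insurer.
Stage I.2 (insurer, a heightened civil standard, weight exceeds 71): (c) net 92−26=66 ≤ 71 — fails.
  Not every element is met, so the insurer fails to carry Stage I.2.
So the policyholder prevails on this issue.
— Issue II —
Stage II.1 — burden on policyholder; standard: a substantially-more-likely showing (weight is at least 70).
    (d): 79 − 6 = 73 ≥ 70 [met]
    (e): 82 − 12 = 70 ≥ 70 [met]
  Stage II.1 carried; the burden remains with the policyholder.
Stage II.2 — burden on policyholder; standard: the preponderance of the evidence (weight exceeds 55).
    (f): 64 − 8 = 56 > 55 [met]
    (g): 80 − 21 = 59 > 55 [met]
  Stage II.2 carried; the final stage is satisfied.
With every stage satisfied, the policyholder prevails on this issue.
— Issue III —
At Stage III.1 the policyholder must meet the preponderance of the evidence (weight is at least 50): on (h) the weight is 91 less the opposing 41 gives net 50, ≥ 50, so (h) meets the standard.
  The policyholder carries Stage III.1; the insurer now bears the burden.
At Stage III.2 the insurer must meet the preponderance of the evidence (weight is at least 50): on (i) the weight is 66 less the opposing 12 gives net 54, ≥ 50, so (i) meets the standard; on (j) the weight is 99 less the opposing 49 gives net 50, which does reach 50, so (j) meets the standard.
  Stage III.2 carried; the burden shifts to the policyholder.
At Stage III.3 the policyholder must meet a heightened civil standard (weight is at least 76): on (k) the weight is 97 less the opposing 22 gives net 75, < 76, so (k) does not meet the standard; on (l) the weight is 96 less the opposing 15 gives net 81, ≥ 76, so (l) meets the standard.
  The policyholder does not carry Stage III.3.
The insurer prevails on this issue.
Per-issue: Issue I → policyholder; Issue II → policyholder; Issue III → insurer. The policyholder must prevail on a majority of issues; overall, the policyholder prevails.

policyholder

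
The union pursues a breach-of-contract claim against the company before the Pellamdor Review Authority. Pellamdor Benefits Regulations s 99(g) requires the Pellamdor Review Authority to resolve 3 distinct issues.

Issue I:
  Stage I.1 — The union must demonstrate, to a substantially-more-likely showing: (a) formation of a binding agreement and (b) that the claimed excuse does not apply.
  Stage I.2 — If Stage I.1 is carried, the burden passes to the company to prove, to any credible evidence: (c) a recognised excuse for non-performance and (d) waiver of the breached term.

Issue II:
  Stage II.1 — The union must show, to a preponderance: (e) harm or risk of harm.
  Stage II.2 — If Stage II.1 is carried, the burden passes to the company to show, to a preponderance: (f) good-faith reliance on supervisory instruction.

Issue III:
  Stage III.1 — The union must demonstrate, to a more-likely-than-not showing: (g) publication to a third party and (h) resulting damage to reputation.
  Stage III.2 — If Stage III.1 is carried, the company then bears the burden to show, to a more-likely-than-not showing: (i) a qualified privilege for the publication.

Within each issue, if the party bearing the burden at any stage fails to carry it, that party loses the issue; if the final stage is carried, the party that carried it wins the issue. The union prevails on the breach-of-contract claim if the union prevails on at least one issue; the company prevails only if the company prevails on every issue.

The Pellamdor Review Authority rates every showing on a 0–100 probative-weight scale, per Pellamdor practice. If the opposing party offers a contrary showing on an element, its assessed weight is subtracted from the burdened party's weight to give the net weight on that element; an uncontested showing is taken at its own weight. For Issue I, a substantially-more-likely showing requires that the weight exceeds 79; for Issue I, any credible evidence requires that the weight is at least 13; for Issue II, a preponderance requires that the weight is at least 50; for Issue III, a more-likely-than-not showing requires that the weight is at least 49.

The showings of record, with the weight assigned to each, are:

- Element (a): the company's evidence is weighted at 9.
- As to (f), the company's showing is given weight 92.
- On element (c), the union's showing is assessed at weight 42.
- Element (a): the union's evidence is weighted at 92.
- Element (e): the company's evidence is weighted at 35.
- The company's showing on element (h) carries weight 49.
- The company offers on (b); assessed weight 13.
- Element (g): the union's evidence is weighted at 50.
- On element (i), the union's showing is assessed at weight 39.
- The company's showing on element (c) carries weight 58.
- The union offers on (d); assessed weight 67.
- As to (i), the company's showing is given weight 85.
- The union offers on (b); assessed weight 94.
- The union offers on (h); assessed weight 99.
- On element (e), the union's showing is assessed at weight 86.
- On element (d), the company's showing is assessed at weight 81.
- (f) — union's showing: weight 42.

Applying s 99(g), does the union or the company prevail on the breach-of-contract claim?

— Issue I —
Stage I.1 — burden on union; standard: a substantially-more-likely showing (weight exceeds 79).
    (a): 92 − 9 = 83 > 79 [met]
    (b): 94 − 13 = 81 > 79 [met]
  The union carries Stage I.1; the company now bears the burden.
Stage I.2 — burden on company; standard: any credible evidence (weight is at least 13).
    (c): 58 − 42 = 16 ≥ 13 [met]
    (d): 81 − 67 = 14 ≥ 13 [met]
  All elements met at the final stage.
All stages carried — the company prevails on this issue.
— Issue II —
Stage II.1 — burden on union; standard: a preponderance (weight is at least 50).
    (e): 86 − 35 = 51 ≥ 50 [met]
  All elements met. The burden passes to the company.
Stage II.2 — burden on company; standard: a preponderance (weight is at least 50).
    (f): 92 − 42 = 50 ≥ 50 [met]
  The company carries the last stage.
All stages carried — the company prevails on this issue.
— Issue III —
Stage III.1 (union, a more-likely-than-not showing, weight is at least 49): (g) 50 ≥ 49 — meets; (h) net 99−49=50 ≥ 49 — meets.
  The union carries Stage III.1; the company now bears the burden.
Stage III.2 (company, a more-likely-than-not showing, weight is at least 49): (i) net 85−39=46 < 49 — fails.
  Stage III.2 not carried; the company fails its burden.
The analysis ends at Stage III.2; the union prevails on this issue.
Per-issue: Issue I → company; Issue II → company; Issue III → union. The union must prevail on at least one issue; overall, the union prevails.

union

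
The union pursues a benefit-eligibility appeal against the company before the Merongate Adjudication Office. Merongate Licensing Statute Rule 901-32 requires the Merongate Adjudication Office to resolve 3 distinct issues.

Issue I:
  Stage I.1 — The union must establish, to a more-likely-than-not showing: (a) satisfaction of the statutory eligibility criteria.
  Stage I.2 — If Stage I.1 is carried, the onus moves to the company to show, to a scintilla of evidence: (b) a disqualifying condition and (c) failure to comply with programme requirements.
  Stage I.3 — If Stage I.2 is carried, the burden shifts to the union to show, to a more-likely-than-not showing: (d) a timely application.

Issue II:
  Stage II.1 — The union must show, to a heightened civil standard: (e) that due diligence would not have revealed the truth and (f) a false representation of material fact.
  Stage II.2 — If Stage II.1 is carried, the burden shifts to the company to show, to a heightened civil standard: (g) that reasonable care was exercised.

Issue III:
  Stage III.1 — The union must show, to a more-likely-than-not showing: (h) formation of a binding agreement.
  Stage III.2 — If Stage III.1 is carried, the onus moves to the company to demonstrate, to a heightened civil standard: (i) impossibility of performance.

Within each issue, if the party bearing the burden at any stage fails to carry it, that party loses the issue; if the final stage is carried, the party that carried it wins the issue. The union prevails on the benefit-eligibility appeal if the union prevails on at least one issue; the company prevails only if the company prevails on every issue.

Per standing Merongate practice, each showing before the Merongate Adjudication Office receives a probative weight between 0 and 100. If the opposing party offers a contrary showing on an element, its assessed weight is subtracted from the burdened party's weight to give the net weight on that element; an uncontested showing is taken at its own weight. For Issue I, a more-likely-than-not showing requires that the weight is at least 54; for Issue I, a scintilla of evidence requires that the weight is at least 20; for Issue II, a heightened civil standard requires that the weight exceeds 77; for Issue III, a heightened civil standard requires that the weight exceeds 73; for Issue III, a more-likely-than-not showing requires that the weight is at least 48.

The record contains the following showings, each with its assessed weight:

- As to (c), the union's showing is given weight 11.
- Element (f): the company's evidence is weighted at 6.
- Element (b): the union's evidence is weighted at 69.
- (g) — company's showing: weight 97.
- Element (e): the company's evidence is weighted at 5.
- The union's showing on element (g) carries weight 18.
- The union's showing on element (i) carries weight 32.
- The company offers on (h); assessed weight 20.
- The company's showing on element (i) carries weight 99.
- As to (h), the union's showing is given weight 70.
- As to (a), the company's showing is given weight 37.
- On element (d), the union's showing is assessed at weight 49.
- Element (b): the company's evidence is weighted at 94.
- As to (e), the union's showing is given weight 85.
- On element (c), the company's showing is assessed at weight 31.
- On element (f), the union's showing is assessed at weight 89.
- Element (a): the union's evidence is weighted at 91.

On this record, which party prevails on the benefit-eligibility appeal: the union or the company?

union

— Issue I —
Stage I.1 — burden on union; standard: a more-likely-than-not showing (weight is at least 54).
    (a): 91 − 37 = 54 ≥ 54 [met]
  All elements met. The burden passes to the company.
Stage I.2 — burden on company; standard: a scintilla of evidence (weight is at least 20).
    (b): 94 − 69 = 25 ≥ 20 [met]
    (c): 31 − 11 = 20 ≥ 20 [met]
  Stage I.2 is satisfied; the onus moves to the union.
Stage I.3 — burden on union; standard: a more-likely-than-not showing (weight is at least 54).
    (d): 49 < 54 [not met]
  Stage I.3 not carried; the union fails its burden.
The company prevails on this issue.
— Issue II —
Stage II.1 — burden on union; standard: a heightened civil standard (weight exceeds 77).
    (e): 85 − 5 = 80 > 77 [met]
    (f): 89 − 6 = 83 > 77 [met]
  All elements met. The burden passes to the company.
Stage II.2 — burden on company; standard: a heightened civil standard (weight exceeds 77).
    (g): 97 − 18 = 79 > 77 [met]
  All elements met at the final stage.
Every stage carried; the company prevails on this issue.
— Issue III —
Stage III.1 (union, a more-likely-than-not showing, weight is at least 48): (h) net 70−20=50 ≥ 48 — meets.
  The union carries Stage III.1; the company now bears the burden.
Stage III.2 (company, a heightened civil standard, weight exceeds 73): (i) net 99−32=67 ≤ 73 — fails.
  The company does not carry Stage III.2.
The analysis ends at Stage III.2; the union prevails on this issue.
Per-issue: Issue I → company; Issue II → company; Issue III → union. The union must prevail on at least one issue; overall, the union prevails.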